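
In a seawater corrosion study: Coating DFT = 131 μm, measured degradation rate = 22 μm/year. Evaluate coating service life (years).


Service life = thickness / degradation rate
Life = 131 / 22 = 6.0 years

6.0 years


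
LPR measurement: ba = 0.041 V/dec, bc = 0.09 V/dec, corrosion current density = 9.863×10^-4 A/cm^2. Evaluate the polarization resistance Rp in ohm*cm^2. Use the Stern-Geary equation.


Apply the Stern-Geary equation: Rp = ba*bc / (2.303*icorr*(ba+bc))
ba*bc = 0.041*0.09 = 0.00369
ba+bc = 0.131; 2.303*icorr*(ba+bc) = 2.303*9.863×10^-4*0.131 = 2.9755981×10^-4
Rp = 0.00369 / 2.9755981×10^-4 = 12.4 ohm*cm^2

12.4 ohm*cm^2


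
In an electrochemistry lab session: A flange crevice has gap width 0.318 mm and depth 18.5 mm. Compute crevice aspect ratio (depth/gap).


Aspect ratio = depth / gap
Ratio = 18.5 / 0.318 = 58.2

58.2


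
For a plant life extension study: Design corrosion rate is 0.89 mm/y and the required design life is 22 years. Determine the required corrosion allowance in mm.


Corrosion allowance = CR × design life
CA = 0.89 * 22 = 19.58 mm

19.58 mm


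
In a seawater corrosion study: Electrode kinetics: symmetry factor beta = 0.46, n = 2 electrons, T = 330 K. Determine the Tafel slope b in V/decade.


Apply the Tafel slope relation: b = 2.303*R*T/(beta*n*F)
Numerator: 2.303 * 8.314 * 330 = 6318.56
Denominator: 0.46 * 2 * 96485 = 88766.2
b = 6318.56 / 88766.2 = 0.071 V/decade

0.071 V/decade


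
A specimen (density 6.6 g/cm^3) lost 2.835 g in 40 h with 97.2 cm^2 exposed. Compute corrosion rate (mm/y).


Apply the mm/y weight-loss relation: CR = 87600 * W / (D * A * T)
Numerator: 87600 * 2.835 = 248346.0
Denominator: 6.6 * 97.2 * 40 = 25660.8
CR = 248346.0 / 25660.8 = 9.67803 mm/y

9.67803 mm/y


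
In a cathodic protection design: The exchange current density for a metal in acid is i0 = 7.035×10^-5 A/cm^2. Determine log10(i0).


i0 = 7.035×10^-5 A/cm^2
log10(i0) = -4.153

-4.153


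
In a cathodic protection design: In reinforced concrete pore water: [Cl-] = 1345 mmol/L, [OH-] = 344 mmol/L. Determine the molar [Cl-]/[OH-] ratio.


Threshold parameter = [Cl-] / [OH-] (molar basis; both in mmol/L, so units cancel)
Ratio = 1345 / 344 = 3.91

3.91


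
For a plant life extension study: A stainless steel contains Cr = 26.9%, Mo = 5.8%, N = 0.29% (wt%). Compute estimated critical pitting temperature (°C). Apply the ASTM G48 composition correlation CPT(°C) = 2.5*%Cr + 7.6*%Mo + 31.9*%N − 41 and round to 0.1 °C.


Apply the ASTM G48 empirical CPT estimate: CPT(°C) = 2.5*%Cr + 7.6*%Mo + 31.9*%N − 41
2.5*26.9 = 67.25; 7.6*5.8 = 44.08; 31.9*0.29 = 9.251
CPT = 67.25 + 44.08 + 9.251 − 41 = 79.581 °C
Rounded to 0.1 °C: CPT ≈ 79.6 °C

79.6 °C


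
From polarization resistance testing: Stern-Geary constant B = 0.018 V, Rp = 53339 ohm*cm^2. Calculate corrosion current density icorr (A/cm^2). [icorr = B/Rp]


Apply the Stern-Geary relation: icorr = B / Rp
icorr = 0.018 / 53339 = 3.375×10^-7 A/cm^2

3.375×10^-7 A/cm^2


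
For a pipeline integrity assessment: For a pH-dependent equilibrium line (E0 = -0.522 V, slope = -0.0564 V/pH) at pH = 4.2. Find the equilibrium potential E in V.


Apply the Pourbaix line equation: E = E0 + slope*pH
E = -0.522 + (-0.0564)*4.2 = -0.522 + (-0.23688) = -0.75888 V
Rounded to 4 decimal places: E = -0.7589 V

-0.7589 V


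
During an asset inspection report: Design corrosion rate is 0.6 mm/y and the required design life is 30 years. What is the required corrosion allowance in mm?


Corrosion allowance = CR × design life
CA = 0.6 * 30 = 18.0 mm

18.0 mm


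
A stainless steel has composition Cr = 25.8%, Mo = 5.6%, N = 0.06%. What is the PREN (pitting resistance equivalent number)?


Apply the PREN formula: PREN = Cr + 3.3*Mo + 16*N
PREN = 25.8 + 3.3*5.6 + 16*0.06
PREN = 25.8 + 18.48 + 0.96 = 45.24

45.24


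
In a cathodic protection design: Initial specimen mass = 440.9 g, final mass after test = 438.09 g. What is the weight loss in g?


Weight loss = initial − final
WL = 440.9 − 438.09 = 2.81 g

2.81 g


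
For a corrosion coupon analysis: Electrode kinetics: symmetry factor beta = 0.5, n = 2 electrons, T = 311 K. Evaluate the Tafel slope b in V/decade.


Apply the Tafel slope relation: b = 2.303*R*T/(beta*n*F)
Numerator: 2.303 * 8.314 * 311 = 5954.76
Denominator: 0.5 * 2 * 96485 = 96485.0
b = 5954.76 / 96485.0 = 0.062 V/decade

0.062 V/decade


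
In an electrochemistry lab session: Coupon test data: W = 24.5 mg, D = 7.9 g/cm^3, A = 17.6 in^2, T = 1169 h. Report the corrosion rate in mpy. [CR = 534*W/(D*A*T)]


Apply the mpy weight-loss relation: CR = 534 * W / (D * A * T)
Numerator: 534 * 24.5 = 13083.0
Denominator: 7.9 * 17.6 * 1169 = 162537.76
CR = 13083.0 / 162537.76 = 0.08 mpy

0.08 mpy


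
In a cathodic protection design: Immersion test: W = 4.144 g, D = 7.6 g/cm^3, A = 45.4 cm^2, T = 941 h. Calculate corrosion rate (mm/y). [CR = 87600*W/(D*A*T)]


Apply the mm/y weight-loss relation: CR = 87600 * W / (D * A * T)
Numerator: 87600 * 4.144 = 363014.4
Denominator: 7.6 * 45.4 * 941 = 324682.64
CR = 363014.4 / 324682.64 = 1.118059 mm/y

1.118059 mm/y


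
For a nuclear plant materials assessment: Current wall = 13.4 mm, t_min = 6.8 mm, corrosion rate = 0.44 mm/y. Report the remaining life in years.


Apply the remaining-life relation: RL = (t_current − t_min) / CR
RL = (13.4 − 6.8) / 0.44 = 6.6 / 0.44 = 15.0 years

15.0 years


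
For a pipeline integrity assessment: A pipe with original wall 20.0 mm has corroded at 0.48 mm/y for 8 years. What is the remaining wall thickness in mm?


Remaining wall = original − CR × time
t = 20.0 − 0.48*8 = 20.0 − 3.84 = 16.16 mm

16.16 mm


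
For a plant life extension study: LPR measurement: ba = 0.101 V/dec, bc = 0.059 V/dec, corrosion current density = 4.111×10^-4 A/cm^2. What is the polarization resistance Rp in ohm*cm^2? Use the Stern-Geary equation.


Apply the Stern-Geary equation: Rp = ba*bc / (2.303*icorr*(ba+bc))
ba*bc = 0.101*0.059 = 0.005959
ba+bc = 0.16; 2.303*icorr*(ba+bc) = 2.303*4.111×10^-4*0.16 = 1.5148213×10^-4
Rp = 0.005959 / 1.5148213×10^-4 = 39.34 ohm*cm^2

39.34 ohm*cm^2


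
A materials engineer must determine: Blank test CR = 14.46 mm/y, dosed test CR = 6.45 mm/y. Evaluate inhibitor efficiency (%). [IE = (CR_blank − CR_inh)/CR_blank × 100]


Apply the inhibitor-efficiency definition: IE = (CR_blank − CR_inh)/CR_blank × 100
IE = (14.46 − 6.45) / 14.46 × 100
IE = 8.01 / 14.46 × 100 = 55.4 %

55.4 %


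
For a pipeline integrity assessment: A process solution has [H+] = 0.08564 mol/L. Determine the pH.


pH = −log10[H+]
pH = −log10(0.08564) = 1.07

1.07


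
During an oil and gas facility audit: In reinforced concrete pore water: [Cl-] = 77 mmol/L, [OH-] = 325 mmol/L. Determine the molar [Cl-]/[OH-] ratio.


Threshold parameter = [Cl-] / [OH-] (molar basis; both in mmol/L, so units cancel)
Ratio = 77 / 325 = 0.24

0.24


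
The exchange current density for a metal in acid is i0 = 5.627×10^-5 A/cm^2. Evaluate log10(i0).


i0 = 5.627×10^-5 A/cm^2
log10(i0) = -4.25

-4.25


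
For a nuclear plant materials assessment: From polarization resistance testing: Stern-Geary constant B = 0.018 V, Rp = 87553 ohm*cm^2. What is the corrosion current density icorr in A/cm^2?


Apply the Stern-Geary relation: icorr = B / Rp
icorr = 0.018 / 87553 = 2.056×10^-7 A/cm^2

2.056×10^-7 A/cm^2


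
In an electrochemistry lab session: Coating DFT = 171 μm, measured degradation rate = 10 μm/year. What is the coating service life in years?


Service life = thickness / degradation rate
Life = 171 / 10 = 17.1 years

17.1 years


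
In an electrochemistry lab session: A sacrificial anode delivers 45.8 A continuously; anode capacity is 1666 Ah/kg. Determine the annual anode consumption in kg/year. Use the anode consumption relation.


Annual consumption = current * hours per year / capacity
Rate = 45.8 * 8760 / 1666 = 240.8 kg/year

240.8 kg/year


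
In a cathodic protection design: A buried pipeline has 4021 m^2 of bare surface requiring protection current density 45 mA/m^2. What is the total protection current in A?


I = area * current density, then convert mA → A (÷1000)
I = 4021 * 45 / 1000 = 180.95 A

180.95 A


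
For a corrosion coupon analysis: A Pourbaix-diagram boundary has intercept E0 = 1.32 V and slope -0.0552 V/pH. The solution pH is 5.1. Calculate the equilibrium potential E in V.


Apply the Pourbaix line equation: E = E0 + slope*pH
E = 1.32 + (-0.0552)*5.1 = 1.32 + (-0.28152) = 1.03848 V
Rounded to 3 decimal places: E = 1.038 V

1.038 V


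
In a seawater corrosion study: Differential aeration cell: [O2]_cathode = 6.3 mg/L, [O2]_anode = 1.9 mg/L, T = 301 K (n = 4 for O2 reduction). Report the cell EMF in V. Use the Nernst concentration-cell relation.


Apply the Nernst concentration-cell relation: E = (RT/nF)*ln(C_cathode/C_anode)
RT/nF = 8.314*301/(4*96485) = 0.0064842 V
ln(6.3/1.9) = 1.1987
E = 0.0064842 * 1.1987 = 0.00777 V

0.00777 V


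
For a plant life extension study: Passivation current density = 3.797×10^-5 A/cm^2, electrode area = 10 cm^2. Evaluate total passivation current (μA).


I = i_pass * A, then convert A → μA (×10^6)
I = 3.797×10^-5 * 10 * 10^6 = 379.7 μA

379.7 μA


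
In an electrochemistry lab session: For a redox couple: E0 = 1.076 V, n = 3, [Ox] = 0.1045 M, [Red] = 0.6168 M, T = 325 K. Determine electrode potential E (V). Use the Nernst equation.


Apply the Nernst equation: E = E0 + (RT/nF)*ln([Ox]/[Red])
Step 1: RT/nF = 8.314*325/(3*96485) = 0.00933496 V
Step 2: [Ox]/[Red] = 0.1045/0.6168 = 0.169423
Step 3: ln(0.169423) = -1.775357
Step 4: correction = 0.00933496 * -1.775357 = -0.017 V
E = 1.076 + -0.017 = 1.059 V

1.059 V


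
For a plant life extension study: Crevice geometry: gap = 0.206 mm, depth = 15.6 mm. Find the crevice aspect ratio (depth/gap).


Aspect ratio = depth / gap
Ratio = 15.6 / 0.206 = 75.7

75.7


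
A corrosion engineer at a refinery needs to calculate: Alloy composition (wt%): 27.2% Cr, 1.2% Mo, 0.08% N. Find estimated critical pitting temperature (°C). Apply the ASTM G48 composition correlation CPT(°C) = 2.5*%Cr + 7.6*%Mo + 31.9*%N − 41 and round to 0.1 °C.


Apply the ASTM G48 empirical CPT estimate: CPT(°C) = 2.5*%Cr + 7.6*%Mo + 31.9*%N − 41
2.5*27.2 = 68; 7.6*1.2 = 9.12; 31.9*0.08 = 2.552
CPT = 68 + 9.12 + 2.552 − 41 = 38.672 °C
Rounded to 0.1 °C: CPT ≈ 38.7 °C

38.7 °C


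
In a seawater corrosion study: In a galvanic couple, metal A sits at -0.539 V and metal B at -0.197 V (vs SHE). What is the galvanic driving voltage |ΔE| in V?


Driving voltage is the absolute potential difference.
|ΔE| = |-0.539 − (-0.197)| = 0.342 V

0.342 V


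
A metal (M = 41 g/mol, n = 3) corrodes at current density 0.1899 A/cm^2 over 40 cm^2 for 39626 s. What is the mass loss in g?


Apply Faraday's law: m = i*A*t*M / (n*F)
Total charge passed Q = i*A*t = 0.1899*40*39626 = 300999.096 C
m = Q*M/(n*F) = 300999.096*41/(3*96485) = 42.635 g

42.635 g


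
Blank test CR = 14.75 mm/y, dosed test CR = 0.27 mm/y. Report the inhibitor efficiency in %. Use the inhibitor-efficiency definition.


Apply the inhibitor-efficiency definition: IE = (CR_blank − CR_inh)/CR_blank × 100
IE = (14.75 − 0.27) / 14.75 × 100
IE = 14.48 / 14.75 × 100 = 98.2 %

98.2 %


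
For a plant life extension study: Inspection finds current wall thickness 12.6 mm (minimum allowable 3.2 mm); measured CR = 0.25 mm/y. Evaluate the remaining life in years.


Apply the remaining-life relation: RL = (t_current − t_min) / CR
RL = (12.6 − 3.2) / 0.25 = 9.4 / 0.25 = 37.6 years

37.6 years


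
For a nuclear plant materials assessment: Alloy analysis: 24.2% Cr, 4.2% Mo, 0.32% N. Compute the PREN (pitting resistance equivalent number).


Apply the PREN formula: PREN = Cr + 3.3*Mo + 16*N
PREN = 24.2 + 3.3*4.2 + 16*0.32
PREN = 24.2 + 13.86 + 5.12 = 43.18

43.18


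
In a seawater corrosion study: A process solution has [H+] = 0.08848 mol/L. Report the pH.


pH = −log10[H+]
pH = −log10(0.08848) = 1.05

1.05


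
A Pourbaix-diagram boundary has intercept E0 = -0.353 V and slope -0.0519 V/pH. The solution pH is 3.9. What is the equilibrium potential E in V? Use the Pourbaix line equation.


Apply the Pourbaix line equation: E = E0 + slope*pH
E = -0.353 + (-0.0519)*3.9 = -0.353 + (-0.20241) = -0.55541 V
Rounded to 3 decimal places: E = -0.555 V

-0.555 V


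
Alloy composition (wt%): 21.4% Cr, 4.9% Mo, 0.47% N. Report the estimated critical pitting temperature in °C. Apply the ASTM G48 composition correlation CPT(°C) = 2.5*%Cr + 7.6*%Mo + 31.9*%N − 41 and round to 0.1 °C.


Apply the ASTM G48 empirical CPT estimate: CPT(°C) = 2.5*%Cr + 7.6*%Mo + 31.9*%N − 41
2.5*21.4 = 53.5; 7.6*4.9 = 37.24; 31.9*0.47 = 14.993
CPT = 53.5 + 37.24 + 14.993 − 41 = 64.733 °C
Rounded to 0.1 °C: CPT ≈ 64.7 °C

64.7 °C


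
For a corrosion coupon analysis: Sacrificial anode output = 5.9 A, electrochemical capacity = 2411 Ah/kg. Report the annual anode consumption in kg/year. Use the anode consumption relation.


Annual consumption = current * hours per year / capacity
Rate = 5.9 * 8760 / 2411 = 21.4 kg/year

21.4 kg/year


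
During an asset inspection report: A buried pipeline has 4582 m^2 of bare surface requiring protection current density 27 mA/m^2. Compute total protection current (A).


I = area * current density, then convert mA → A (÷1000)
I = 4582 * 27 / 1000 = 123.71 A

123.71 A


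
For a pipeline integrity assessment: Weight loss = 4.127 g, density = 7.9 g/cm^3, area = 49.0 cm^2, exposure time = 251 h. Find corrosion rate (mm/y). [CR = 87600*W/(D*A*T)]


Apply the mm/y weight-loss relation: CR = 87600 * W / (D * A * T)
Numerator: 87600 * 4.127 = 361525.2
Denominator: 7.9 * 49.0 * 251 = 97162.1
CR = 361525.2 / 97162.1 = 3.7208 mm/y

3.7208 mm/y


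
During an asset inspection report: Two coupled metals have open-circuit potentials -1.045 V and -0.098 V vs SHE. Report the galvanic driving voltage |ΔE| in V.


Driving voltage is the absolute potential difference.
|ΔE| = |-1.045 − (-0.098)| = 0.947 V

0.947 V


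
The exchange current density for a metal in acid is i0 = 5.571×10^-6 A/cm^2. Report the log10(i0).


i0 = 5.571×10^-6 A/cm^2
log10(i0) = -5.254

-5.254


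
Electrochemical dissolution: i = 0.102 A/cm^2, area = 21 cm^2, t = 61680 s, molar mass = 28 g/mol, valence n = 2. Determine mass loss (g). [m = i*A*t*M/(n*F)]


Apply Faraday's law: m = i*A*t*M / (n*F)
Total charge passed Q = i*A*t = 0.102*21*61680 = 132118.56 C
m = Q*M/(n*F) = 132118.56*28/(2*96485) = 19.17044 g

19.17044 g


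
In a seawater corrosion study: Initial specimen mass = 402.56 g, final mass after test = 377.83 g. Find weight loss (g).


Weight loss = initial − final
WL = 402.56 − 377.83 = 24.73 g

24.73 g


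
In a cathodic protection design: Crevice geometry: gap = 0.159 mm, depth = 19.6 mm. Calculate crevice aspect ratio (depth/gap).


Aspect ratio = depth / gap
Ratio = 19.6 / 0.159 = 123.3

123.3


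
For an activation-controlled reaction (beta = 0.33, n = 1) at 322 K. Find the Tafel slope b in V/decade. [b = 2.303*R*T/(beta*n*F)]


Apply the Tafel slope relation: b = 2.303*R*T/(beta*n*F)
Numerator: 2.303 * 8.314 * 322 = 6165.38
Denominator: 0.33 * 1 * 96485 = 31840.05
b = 6165.38 / 31840.05 = 0.1936 V/decade

0.1936 V/decade


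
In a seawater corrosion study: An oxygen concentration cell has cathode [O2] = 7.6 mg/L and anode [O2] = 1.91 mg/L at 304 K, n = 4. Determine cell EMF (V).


Apply the Nernst concentration-cell relation: E = (RT/nF)*ln(C_cathode/C_anode)
RT/nF = 8.314*304/(4*96485) = 0.00654883 V
ln(7.6/1.91) = 1.38105
E = 0.00654883 * 1.38105 = 0.00904 V

0.00904 V


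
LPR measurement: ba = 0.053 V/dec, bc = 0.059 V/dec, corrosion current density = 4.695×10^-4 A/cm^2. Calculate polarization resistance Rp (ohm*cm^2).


Apply the Stern-Geary equation: Rp = ba*bc / (2.303*icorr*(ba+bc))
ba*bc = 0.053*0.059 = 0.003127
ba+bc = 0.112; 2.303*icorr*(ba+bc) = 2.303*4.695×10^-4*0.112 = 1.2110095×10^-4
Rp = 0.003127 / 1.2110095×10^-4 = 25.8 ohm*cm^2

25.8 ohm*cm^2


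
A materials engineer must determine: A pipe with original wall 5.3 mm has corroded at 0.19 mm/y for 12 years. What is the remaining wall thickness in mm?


Remaining wall = original − CR × time
t = 5.3 − 0.19*12 = 5.3 − 2.28 = 3.02 mm

3.02 mm


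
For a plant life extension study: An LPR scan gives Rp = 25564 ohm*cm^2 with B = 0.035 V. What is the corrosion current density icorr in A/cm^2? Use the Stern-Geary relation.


Apply the Stern-Geary relation: icorr = B / Rp
icorr = 0.035 / 25564 = 1.369×10^-6 A/cm^2

1.369×10^-6 A/cm^2


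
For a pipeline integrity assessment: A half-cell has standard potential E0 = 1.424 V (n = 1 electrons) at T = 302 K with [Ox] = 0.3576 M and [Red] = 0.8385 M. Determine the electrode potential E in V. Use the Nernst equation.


Apply the Nernst equation: E = E0 + (RT/nF)*ln([Ox]/[Red])
Step 1: RT/nF = 8.314*302/(1*96485) = 0.02602299 V
Step 2: [Ox]/[Red] = 0.3576/0.8385 = 0.426476
Step 3: ln(0.426476) = -0.852199
Step 4: correction = 0.02602299 * -0.852199 = -0.022 V
E = 1.424 + -0.022 = 1.402 V

1.402 V


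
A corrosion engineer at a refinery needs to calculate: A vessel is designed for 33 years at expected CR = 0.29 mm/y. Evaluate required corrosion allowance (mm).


Corrosion allowance = CR × design life
CA = 0.29 * 33 = 9.57 mm

9.57 mm


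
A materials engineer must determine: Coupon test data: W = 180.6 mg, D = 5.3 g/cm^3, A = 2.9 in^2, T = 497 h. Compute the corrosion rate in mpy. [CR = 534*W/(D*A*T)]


Apply the mpy weight-loss relation: CR = 534 * W / (D * A * T)
Numerator: 534 * 180.6 = 96440.4
Denominator: 5.3 * 2.9 * 497 = 7638.89
CR = 96440.4 / 7638.89 = 12.625 mpy

12.625 mpy


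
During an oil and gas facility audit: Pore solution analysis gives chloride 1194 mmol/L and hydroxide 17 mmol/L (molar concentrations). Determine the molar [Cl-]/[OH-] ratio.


Threshold parameter = [Cl-] / [OH-] (molar basis; both in mmol/L, so units cancel)
Ratio = 1194 / 17 = 70.24

70.24


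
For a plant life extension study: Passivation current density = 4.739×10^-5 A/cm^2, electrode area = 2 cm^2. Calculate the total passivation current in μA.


I = i_pass * A, then convert A → μA (×10^6)
I = 4.739×10^-5 * 2 * 10^6 = 94.78 μA

94.78 μA


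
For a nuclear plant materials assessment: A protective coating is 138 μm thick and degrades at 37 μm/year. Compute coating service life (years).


Service life = thickness / degradation rate
Life = 138 / 37 = 3.7 years

3.7 years


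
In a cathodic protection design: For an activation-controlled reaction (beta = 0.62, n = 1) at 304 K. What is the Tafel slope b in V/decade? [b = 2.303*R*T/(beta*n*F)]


Apply the Tafel slope relation: b = 2.303*R*T/(beta*n*F)
Numerator: 2.303 * 8.314 * 304 = 5820.73
Denominator: 0.62 * 1 * 96485 = 59820.7
b = 5820.73 / 59820.7 = 0.097 V/decade

0.097 V/decade


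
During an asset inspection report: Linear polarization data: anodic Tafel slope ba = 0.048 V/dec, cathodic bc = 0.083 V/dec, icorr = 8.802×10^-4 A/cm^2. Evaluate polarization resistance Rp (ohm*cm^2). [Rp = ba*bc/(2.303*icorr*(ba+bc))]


Apply the Stern-Geary equation: Rp = ba*bc / (2.303*icorr*(ba+bc))
ba*bc = 0.048*0.083 = 0.003984
ba+bc = 0.131; 2.303*icorr*(ba+bc) = 2.303*8.802×10^-4*0.131 = 2.6555018×10^-4
Rp = 0.003984 / 2.6555018×10^-4 = 15.0 ohm*cm^2

15.0 ohm*cm^2


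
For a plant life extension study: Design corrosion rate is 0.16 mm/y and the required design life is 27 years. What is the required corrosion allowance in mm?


Corrosion allowance = CR × design life
CA = 0.16 * 27 = 4.32 mm

4.32 mm


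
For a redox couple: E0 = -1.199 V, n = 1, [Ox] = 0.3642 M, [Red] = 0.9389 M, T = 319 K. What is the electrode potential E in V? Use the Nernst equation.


Apply the Nernst equation: E = E0 + (RT/nF)*ln([Ox]/[Red])
Step 1: RT/nF = 8.314*319/(1*96485) = 0.02748786 V
Step 2: [Ox]/[Red] = 0.3642/0.9389 = 0.387901
Step 3: ln(0.387901) = -0.947005
Step 4: correction = 0.02748786 * -0.947005 = -0.026 V
E = -1.199 + -0.026 = -1.225 V

-1.225 V


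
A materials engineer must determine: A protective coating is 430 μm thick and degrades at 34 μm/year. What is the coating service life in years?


Service life = thickness / degradation rate
Life = 430 / 34 = 12.6 years

12.6 years


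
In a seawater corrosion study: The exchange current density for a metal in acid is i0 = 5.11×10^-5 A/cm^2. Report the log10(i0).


i0 = 5.11×10^-5 A/cm^2
log10(i0) = -4.292

-4.292


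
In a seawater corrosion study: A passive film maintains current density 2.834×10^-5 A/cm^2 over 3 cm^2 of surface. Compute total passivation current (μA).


I = i_pass * A, then convert A → μA (×10^6)
I = 2.834×10^-5 * 3 * 10^6 = 85.02 μA

85.02 μA


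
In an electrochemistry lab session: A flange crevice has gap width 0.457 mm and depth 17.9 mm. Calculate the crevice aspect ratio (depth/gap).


Aspect ratio = depth / gap
Ratio = 17.9 / 0.457 = 39.2

39.2


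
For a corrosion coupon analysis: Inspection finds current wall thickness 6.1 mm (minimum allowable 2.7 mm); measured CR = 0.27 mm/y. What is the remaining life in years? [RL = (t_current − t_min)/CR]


Apply the remaining-life relation: RL = (t_current − t_min) / CR
RL = (6.1 − 2.7) / 0.27 = 3.4 / 0.27 = 12.6 years

12.6 years


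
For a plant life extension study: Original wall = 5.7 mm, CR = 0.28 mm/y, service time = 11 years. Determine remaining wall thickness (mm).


Remaining wall = original − CR × time
t = 5.7 − 0.28*11 = 5.7 − 3.08 = 2.62 mm

2.62 mm


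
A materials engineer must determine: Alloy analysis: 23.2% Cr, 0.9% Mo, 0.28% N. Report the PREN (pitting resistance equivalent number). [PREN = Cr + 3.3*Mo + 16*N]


Apply the PREN formula: PREN = Cr + 3.3*Mo + 16*N
PREN = 23.2 + 3.3*0.9 + 16*0.28
PREN = 23.2 + 2.97 + 4.48 = 30.65

30.65


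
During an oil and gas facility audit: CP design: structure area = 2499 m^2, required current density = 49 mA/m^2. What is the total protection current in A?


I = area * current density, then convert mA → A (÷1000)
I = 2499 * 49 / 1000 = 122.45 A

122.45 A


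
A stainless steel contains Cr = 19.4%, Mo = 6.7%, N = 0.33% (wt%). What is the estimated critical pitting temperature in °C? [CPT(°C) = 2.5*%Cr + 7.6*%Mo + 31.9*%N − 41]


Apply the ASTM G48 empirical CPT estimate: CPT(°C) = 2.5*%Cr + 7.6*%Mo + 31.9*%N − 41
2.5*19.4 = 48.5; 7.6*6.7 = 50.92; 31.9*0.33 = 10.527
CPT = 48.5 + 50.92 + 10.527 − 41 = 68.947 °C
Rounded to 0.1 °C: CPT ≈ 68.9 °C

68.9 °C


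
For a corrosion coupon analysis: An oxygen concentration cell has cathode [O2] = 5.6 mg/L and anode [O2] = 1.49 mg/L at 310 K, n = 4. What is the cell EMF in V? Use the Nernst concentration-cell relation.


Apply the Nernst concentration-cell relation: E = (RT/nF)*ln(C_cathode/C_anode)
RT/nF = 8.314*310/(4*96485) = 0.00667808 V
ln(5.6/1.49) = 1.32399
E = 0.00667808 * 1.32399 = 0.00884 V

0.00884 V


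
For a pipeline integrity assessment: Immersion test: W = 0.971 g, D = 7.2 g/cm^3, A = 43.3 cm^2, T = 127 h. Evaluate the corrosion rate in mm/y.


Apply the mm/y weight-loss relation: CR = 87600 * W / (D * A * T)
Numerator: 87600 * 0.971 = 85059.6
Denominator: 7.2 * 43.3 * 127 = 39593.52
CR = 85059.6 / 39593.52 = 2.148321 mm/y

2.148321 mm/y


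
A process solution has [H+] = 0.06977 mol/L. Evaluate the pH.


pH = −log10[H+]
pH = −log10(0.06977) = 1.16

1.16


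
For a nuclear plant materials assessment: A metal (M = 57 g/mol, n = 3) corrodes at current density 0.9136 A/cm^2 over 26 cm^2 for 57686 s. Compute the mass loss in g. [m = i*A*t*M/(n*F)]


Apply Faraday's law: m = i*A*t*M / (n*F)
Total charge passed Q = i*A*t = 0.9136*26*57686 = 1370250.1696 C
m = Q*M/(n*F) = 1370250.1696*57/(3*96485) = 269.8321 g

269.8321 g


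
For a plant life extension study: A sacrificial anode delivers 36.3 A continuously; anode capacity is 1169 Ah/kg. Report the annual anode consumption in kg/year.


Annual consumption = current * hours per year / capacity
Rate = 36.3 * 8760 / 1169 = 272.0 kg/year

272.0 kg/year


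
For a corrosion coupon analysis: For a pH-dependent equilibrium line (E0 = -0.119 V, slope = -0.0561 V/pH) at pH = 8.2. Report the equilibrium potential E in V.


Apply the Pourbaix line equation: E = E0 + slope*pH
E = -0.119 + (-0.0561)*8.2 = -0.119 + (-0.46002) = -0.57902 V
Rounded to 4 decimal places: E = -0.5790 V

-0.5790 V


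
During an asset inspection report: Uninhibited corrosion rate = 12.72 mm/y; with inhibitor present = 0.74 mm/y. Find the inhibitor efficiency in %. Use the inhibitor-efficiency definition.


Apply the inhibitor-efficiency definition: IE = (CR_blank − CR_inh)/CR_blank × 100
IE = (12.72 − 0.74) / 12.72 × 100
IE = 11.98 / 12.72 × 100 = 94.2 %

94.2 %


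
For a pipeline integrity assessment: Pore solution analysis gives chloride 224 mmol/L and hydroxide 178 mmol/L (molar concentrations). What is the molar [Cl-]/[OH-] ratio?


Threshold parameter = [Cl-] / [OH-] (molar basis; both in mmol/L, so units cancel)
Ratio = 224 / 178 = 1.26

1.26


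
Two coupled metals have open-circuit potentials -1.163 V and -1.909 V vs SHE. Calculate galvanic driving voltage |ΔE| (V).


Driving voltage is the absolute potential difference.
|ΔE| = |-1.163 − (-1.909)| = 0.746 V

0.746 V


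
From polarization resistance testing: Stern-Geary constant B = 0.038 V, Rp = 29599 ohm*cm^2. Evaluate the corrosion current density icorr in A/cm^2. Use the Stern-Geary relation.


Apply the Stern-Geary relation: icorr = B / Rp
icorr = 0.038 / 29599 = 1.284×10^-6 A/cm^2

1.284×10^-6 A/cm^2


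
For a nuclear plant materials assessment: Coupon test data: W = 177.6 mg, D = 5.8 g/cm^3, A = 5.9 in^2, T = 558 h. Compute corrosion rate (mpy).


Apply the mpy weight-loss relation: CR = 534 * W / (D * A * T)
Numerator: 534 * 177.6 = 94838.4
Denominator: 5.8 * 5.9 * 558 = 19094.76
CR = 94838.4 / 19094.76 = 4.9667 mpy

4.9667 mpy


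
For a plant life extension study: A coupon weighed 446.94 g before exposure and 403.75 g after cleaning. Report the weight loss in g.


Weight loss = initial − final
WL = 446.94 − 403.75 = 43.19 g

43.19 g


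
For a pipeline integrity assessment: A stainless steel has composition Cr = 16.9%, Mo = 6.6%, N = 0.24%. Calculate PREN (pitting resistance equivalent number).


Apply the PREN formula: PREN = Cr + 3.3*Mo + 16*N
PREN = 16.9 + 3.3*6.6 + 16*0.24
PREN = 16.9 + 21.78 + 3.84 = 42.52

42.52


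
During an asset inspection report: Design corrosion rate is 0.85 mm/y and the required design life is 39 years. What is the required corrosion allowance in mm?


Corrosion allowance = CR × design life
CA = 0.85 * 39 = 33.15 mm

33.15 mm


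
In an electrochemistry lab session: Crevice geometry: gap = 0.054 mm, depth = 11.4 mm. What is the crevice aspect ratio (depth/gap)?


Aspect ratio = depth / gap
Ratio = 11.4 / 0.054 = 211.1

211.1


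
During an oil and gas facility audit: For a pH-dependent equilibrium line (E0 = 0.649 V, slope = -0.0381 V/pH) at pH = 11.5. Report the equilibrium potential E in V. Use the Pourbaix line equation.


Apply the Pourbaix line equation: E = E0 + slope*pH
E = 0.649 + (-0.0381)*11.5 = 0.649 + (-0.43815) = 0.21085 V
Rounded to 4 decimal places: E = 0.2109 V

0.2109 V


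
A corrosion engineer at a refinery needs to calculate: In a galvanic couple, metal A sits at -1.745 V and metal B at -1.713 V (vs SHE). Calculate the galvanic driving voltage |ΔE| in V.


Driving voltage is the absolute potential difference.
|ΔE| = |-1.745 − (-1.713)| = 0.032 V

0.032 V


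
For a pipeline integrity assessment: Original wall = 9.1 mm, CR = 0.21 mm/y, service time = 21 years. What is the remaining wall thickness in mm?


Remaining wall = original − CR × time
t = 9.1 − 0.21*21 = 9.1 − 4.41 = 4.69 mm

4.69 mm


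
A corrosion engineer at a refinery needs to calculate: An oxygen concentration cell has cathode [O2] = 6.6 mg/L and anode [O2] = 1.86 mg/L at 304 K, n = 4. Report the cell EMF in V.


Apply the Nernst concentration-cell relation: E = (RT/nF)*ln(C_cathode/C_anode)
RT/nF = 8.314*304/(4*96485) = 0.00654883 V
ln(6.6/1.86) = 1.26649
E = 0.00654883 * 1.26649 = 0.00829 V

0.00829 V


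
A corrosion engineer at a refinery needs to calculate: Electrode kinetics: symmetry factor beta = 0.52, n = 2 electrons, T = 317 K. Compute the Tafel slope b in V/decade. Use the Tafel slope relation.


Apply the Tafel slope relation: b = 2.303*R*T/(beta*n*F)
Numerator: 2.303 * 8.314 * 317 = 6069.64
Denominator: 0.52 * 2 * 96485 = 100344.4
b = 6069.64 / 100344.4 = 0.0605 V/decade

0.0605 V/decade


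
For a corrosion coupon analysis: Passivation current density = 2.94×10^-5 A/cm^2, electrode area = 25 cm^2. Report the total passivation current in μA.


I = i_pass * A, then convert A → μA (×10^6)
I = 2.94×10^-5 * 25 * 10^6 = 735.0 μA

735.0 μA


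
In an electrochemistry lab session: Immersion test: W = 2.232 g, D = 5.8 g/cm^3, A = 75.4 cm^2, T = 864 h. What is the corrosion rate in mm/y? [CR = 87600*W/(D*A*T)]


Apply the mm/y weight-loss relation: CR = 87600 * W / (D * A * T)
Numerator: 87600 * 2.232 = 195523.2
Denominator: 5.8 * 75.4 * 864 = 377844.48
CR = 195523.2 / 377844.48 = 0.5175 mm/y

0.5175 mm/y


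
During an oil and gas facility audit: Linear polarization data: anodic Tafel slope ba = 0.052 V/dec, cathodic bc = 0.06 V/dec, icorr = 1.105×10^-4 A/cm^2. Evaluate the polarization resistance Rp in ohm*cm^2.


Apply the Stern-Geary equation: Rp = ba*bc / (2.303*icorr*(ba+bc))
ba*bc = 0.052*0.06 = 0.00312
ba+bc = 0.112; 2.303*icorr*(ba+bc) = 2.303*1.105×10^-4*0.112 = 2.8501928×10^-5
Rp = 0.00312 / 2.8501928×10^-5 = 109.5 ohm*cm^2

109.5 ohm*cm^2


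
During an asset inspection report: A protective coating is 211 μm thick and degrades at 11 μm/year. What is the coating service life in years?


Service life = thickness / degradation rate
Life = 211 / 11 = 19.2 years

19.2 years


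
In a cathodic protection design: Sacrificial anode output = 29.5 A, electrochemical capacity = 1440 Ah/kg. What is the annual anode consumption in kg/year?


Annual consumption = current * hours per year / capacity
Rate = 29.5 * 8760 / 1440 = 179.5 kg/year

179.5 kg/year


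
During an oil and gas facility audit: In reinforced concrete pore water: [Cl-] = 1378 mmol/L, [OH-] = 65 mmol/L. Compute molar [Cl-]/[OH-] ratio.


Threshold parameter = [Cl-] / [OH-] (molar basis; both in mmol/L, so units cancel)
Ratio = 1378 / 65 = 21.2

21.2


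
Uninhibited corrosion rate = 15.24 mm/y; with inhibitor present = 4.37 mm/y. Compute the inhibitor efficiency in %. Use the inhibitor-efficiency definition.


Apply the inhibitor-efficiency definition: IE = (CR_blank − CR_inh)/CR_blank × 100
IE = (15.24 − 4.37) / 15.24 × 100
IE = 10.87 / 15.24 × 100 = 71.3 %

71.3 %


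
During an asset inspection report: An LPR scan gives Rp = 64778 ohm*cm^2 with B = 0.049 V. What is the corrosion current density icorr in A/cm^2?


Apply the Stern-Geary relation: icorr = B / Rp
icorr = 0.049 / 64778 = 7.564×10^-7 A/cm^2

7.564×10^-7 A/cm^2


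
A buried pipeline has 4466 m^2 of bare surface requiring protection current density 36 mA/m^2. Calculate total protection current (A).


I = area * current density, then convert mA → A (÷1000)
I = 4466 * 36 / 1000 = 160.78 A

160.78 A


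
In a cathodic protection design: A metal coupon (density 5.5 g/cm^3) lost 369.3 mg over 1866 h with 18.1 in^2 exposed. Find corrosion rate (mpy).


Apply the mpy weight-loss relation: CR = 534 * W / (D * A * T)
Numerator: 534 * 369.3 = 197206.2
Denominator: 5.5 * 18.1 * 1866 = 185760.3
CR = 197206.2 / 185760.3 = 1.06162 mpy

1.06162 mpy


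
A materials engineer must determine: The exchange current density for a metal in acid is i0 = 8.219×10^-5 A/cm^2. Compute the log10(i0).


i0 = 8.219×10^-5 A/cm^2
log10(i0) = -4.085

-4.085


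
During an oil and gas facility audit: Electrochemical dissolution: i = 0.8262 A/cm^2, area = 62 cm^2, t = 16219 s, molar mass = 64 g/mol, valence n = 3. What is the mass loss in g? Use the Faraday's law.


Apply Faraday's law: m = i*A*t*M / (n*F)
Total charge passed Q = i*A*t = 0.8262*62*16219 = 830808.5436 C
m = Q*M/(n*F) = 830808.5436*64/(3*96485) = 183.696 g

183.696 g


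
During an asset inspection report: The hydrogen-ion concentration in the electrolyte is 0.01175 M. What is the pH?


pH = −log10[H+]
pH = −log10(0.01175) = 1.93

1.93


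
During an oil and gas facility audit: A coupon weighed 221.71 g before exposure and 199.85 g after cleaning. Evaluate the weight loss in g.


Weight loss = initial − final
WL = 221.71 − 199.85 = 21.86 g

21.86 g


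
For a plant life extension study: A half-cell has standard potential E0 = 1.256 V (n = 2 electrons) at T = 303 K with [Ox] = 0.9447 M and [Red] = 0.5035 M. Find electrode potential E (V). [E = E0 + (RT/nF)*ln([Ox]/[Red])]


Apply the Nernst equation: E = E0 + (RT/nF)*ln([Ox]/[Red])
Step 1: RT/nF = 8.314*303/(2*96485) = 0.01305458 V
Step 2: [Ox]/[Red] = 0.9447/0.5035 = 1.876266
Step 3: ln(1.876266) = 0.629284
Step 4: correction = 0.01305458 * 0.629284 = 0.0082 V
E = 1.256 + 0.0082 = 1.2642 V

1.2642 V


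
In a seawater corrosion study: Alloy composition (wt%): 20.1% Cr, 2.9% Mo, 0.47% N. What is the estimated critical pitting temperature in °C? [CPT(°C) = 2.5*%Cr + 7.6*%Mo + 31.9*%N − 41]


Apply the ASTM G48 empirical CPT estimate: CPT(°C) = 2.5*%Cr + 7.6*%Mo + 31.9*%N − 41
2.5*20.1 = 50.25; 7.6*2.9 = 22.04; 31.9*0.47 = 14.993
CPT = 50.25 + 22.04 + 14.993 − 41 = 46.283 °C
Rounded to 0.1 °C: CPT ≈ 46.3 °C

46.3 °C


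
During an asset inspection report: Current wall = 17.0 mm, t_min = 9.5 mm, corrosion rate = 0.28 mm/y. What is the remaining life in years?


Apply the remaining-life relation: RL = (t_current − t_min) / CR
RL = (17.0 − 9.5) / 0.28 = 7.5 / 0.28 = 26.8 years

26.8 years


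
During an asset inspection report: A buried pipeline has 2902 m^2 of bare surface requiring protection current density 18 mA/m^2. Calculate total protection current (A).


I = area * current density, then convert mA → A (÷1000)
I = 2902 * 18 / 1000 = 52.24 A

52.24 A


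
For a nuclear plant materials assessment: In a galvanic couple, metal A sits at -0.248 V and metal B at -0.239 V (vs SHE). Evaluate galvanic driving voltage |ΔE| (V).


Driving voltage is the absolute potential difference.
|ΔE| = |-0.248 − (-0.239)| = 0.009 V

0.009 V


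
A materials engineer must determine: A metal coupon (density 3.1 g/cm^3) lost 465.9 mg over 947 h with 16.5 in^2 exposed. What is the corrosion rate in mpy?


Apply the mpy weight-loss relation: CR = 534 * W / (D * A * T)
Numerator: 534 * 465.9 = 248790.6
Denominator: 3.1 * 16.5 * 947 = 48439.05
CR = 248790.6 / 48439.05 = 5.136 mpy

5.136 mpy


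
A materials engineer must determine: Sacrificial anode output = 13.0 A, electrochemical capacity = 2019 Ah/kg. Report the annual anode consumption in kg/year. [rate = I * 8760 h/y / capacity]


Annual consumption = current * hours per year / capacity
Rate = 13.0 * 8760 / 2019 = 56.4 kg/year

56.4 kg/year


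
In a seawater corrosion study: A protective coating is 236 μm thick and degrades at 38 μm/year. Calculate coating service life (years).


Service life = thickness / degradation rate
Life = 236 / 38 = 6.2 years

6.2 years


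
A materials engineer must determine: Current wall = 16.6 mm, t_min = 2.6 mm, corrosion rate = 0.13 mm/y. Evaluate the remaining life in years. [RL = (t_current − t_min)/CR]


Apply the remaining-life relation: RL = (t_current − t_min) / CR
RL = (16.6 − 2.6) / 0.13 = 14.0 / 0.13 = 107.7 years

107.7 years


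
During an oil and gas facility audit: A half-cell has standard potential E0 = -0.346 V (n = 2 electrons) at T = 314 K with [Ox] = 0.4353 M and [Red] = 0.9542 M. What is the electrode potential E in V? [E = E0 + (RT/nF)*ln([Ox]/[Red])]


Apply the Nernst equation: E = E0 + (RT/nF)*ln([Ox]/[Red])
Step 1: RT/nF = 8.314*314/(2*96485) = 0.01352851 V
Step 2: [Ox]/[Red] = 0.4353/0.9542 = 0.456194
Step 3: ln(0.456194) = -0.784837
Step 4: correction = 0.01352851 * -0.784837 = -0.0106 V
E = -0.346 + -0.0106 = -0.3566 V

-0.3566 V


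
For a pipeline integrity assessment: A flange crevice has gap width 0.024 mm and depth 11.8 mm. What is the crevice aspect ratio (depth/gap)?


Aspect ratio = depth / gap
Ratio = 11.8 / 0.024 = 491.7

491.7


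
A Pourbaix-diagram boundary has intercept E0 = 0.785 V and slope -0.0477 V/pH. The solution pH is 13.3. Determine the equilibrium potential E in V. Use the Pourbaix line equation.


Apply the Pourbaix line equation: E = E0 + slope*pH
E = 0.785 + (-0.0477)*13.3 = 0.785 + (-0.63441) = 0.15059 V
Rounded to 3 decimal places: E = 0.151 V

0.151 V


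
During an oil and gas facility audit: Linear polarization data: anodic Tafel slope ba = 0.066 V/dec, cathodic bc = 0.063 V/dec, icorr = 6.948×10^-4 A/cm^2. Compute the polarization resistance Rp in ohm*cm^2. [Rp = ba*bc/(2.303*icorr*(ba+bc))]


Apply the Stern-Geary equation: Rp = ba*bc / (2.303*icorr*(ba+bc))
ba*bc = 0.066*0.063 = 0.004158
ba+bc = 0.129; 2.303*icorr*(ba+bc) = 2.303*6.948×10^-4*0.129 = 2.0641605×10^-4
Rp = 0.004158 / 2.0641605×10^-4 = 20.14 ohm*cm^2

20.14 ohm*cm^2


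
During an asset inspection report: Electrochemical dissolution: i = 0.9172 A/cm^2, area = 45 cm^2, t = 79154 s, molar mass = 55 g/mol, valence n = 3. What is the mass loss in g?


Apply Faraday's law: m = i*A*t*M / (n*F)
Total charge passed Q = i*A*t = 0.9172*45*79154 = 3267002.196 C
m = Q*M/(n*F) = 3267002.196*55/(3*96485) = 620.77049 g

620.77049 g


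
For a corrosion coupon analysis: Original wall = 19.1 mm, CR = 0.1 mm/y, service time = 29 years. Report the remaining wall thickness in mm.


Remaining wall = original − CR × time
t = 19.1 − 0.1*29 = 19.1 − 2.9 = 16.2 mm

16.2 mm


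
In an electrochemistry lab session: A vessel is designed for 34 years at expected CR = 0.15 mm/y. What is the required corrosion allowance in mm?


Corrosion allowance = CR × design life
CA = 0.15 * 34 = 5.1 mm

5.1 mm


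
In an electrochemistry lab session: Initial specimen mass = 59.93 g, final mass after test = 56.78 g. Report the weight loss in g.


Weight loss = initial − final
WL = 59.93 − 56.78 = 3.15 g

3.15 g


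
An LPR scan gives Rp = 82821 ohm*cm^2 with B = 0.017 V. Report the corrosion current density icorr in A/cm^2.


Apply the Stern-Geary relation: icorr = B / Rp
icorr = 0.017 / 82821 = 2.053×10^-7 A/cm^2

2.053×10^-7 A/cm^2


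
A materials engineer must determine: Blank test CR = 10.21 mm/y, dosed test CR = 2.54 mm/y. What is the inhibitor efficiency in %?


Apply the inhibitor-efficiency definition: IE = (CR_blank − CR_inh)/CR_blank × 100
IE = (10.21 − 2.54) / 10.21 × 100
IE = 7.67 / 10.21 × 100 = 75.1 %

75.1 %


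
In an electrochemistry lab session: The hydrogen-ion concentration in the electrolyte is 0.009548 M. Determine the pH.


pH = −log10[H+]
pH = −log10(0.009548) = 2.02

2.02


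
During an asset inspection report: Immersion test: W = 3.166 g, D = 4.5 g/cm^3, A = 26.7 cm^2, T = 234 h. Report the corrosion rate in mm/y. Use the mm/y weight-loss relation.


Apply the mm/y weight-loss relation: CR = 87600 * W / (D * A * T)
Numerator: 87600 * 3.166 = 277341.6
Denominator: 4.5 * 26.7 * 234 = 28115.1
CR = 277341.6 / 28115.1 = 9.864507 mm/y

9.864507 mm/y
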